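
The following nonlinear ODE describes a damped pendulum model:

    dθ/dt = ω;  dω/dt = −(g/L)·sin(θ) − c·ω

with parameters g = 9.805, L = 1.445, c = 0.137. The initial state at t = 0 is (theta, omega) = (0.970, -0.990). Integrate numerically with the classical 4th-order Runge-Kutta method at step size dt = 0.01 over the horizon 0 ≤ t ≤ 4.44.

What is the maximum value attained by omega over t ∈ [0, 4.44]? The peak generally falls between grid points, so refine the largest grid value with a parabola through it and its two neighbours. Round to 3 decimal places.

t=0.000: state=(0.970, -0.990)
step 1 (dt=0.01): k1=(-0.990, -5.462), k2=(-1.017, -5.439), k3=(-1.017, -5.438), k4=(-1.044, -5.415); state += dt/6·(k1+2k2+2k3+k4)
t=0.010: state=(0.960, -1.044)
t=0.020: state=(0.949, -1.098)
t=0.030: state=(0.938, -1.152)
continuing one RK4 step at a time; state shown every 20 steps (Δt=0.2):
t=0.200: state=(0.671, -1.953)
t=0.400: state=(0.218, -2.480)
t=0.600: state=(-0.278, -2.369)
t=0.800: state=(-0.690, -1.672)
t=1.000: state=(-0.925, -0.645)
t=1.200: state=(-0.943, 0.463)
t=1.400: state=(-0.747, 1.464)
t=1.600: state=(-0.378, 2.146)
t=1.800: state=(0.075, 2.290)
t=2.000: state=(0.498, 1.842)
t=2.200: state=(0.784, 0.978)
t=2.400: state=(0.878, -0.052)
t=2.600: state=(0.766, -1.046)
t=2.800: state=(0.475, -1.806)
t=3.000: state=(0.073, -2.123)
t=3.200: state=(-0.337, -1.885)
t=3.400: state=(-0.650, -1.188)
t=3.600: state=(-0.796, -0.255)
t=3.800: state=(-0.750, 0.701)
t=4.000: state=(-0.527, 1.492)
t=4.200: state=(-0.178, 1.919)
t=4.400: state=(0.207, 1.845)
t=4.440: state=(0.280, 1.770)
largest grid value and its neighbours: omega(1.740)=2.31189, omega(1.750)=2.31220, omega(1.760)=2.31095
parabola through these three points peaks at t≈1.747 with omega≈2.31227

max omega = 2.312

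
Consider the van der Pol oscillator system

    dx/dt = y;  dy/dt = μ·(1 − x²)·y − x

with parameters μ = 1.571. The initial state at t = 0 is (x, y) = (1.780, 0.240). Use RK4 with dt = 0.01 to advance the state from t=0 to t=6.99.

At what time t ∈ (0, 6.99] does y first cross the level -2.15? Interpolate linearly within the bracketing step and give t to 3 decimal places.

t = 2.183

t=0.000: state=(1.780, 0.240)
step 1 (dt=0.01): k1=(0.240, -2.598), k2=(0.227, -2.556), k3=(0.227, -2.557), k4=(0.214, -2.515); state += dt/6·(k1+2k2+2k3+k4)
t=0.010: state=(1.782, 0.214)
t=0.020: state=(1.784, 0.190)
t=0.030: state=(1.786, 0.166)
continuing one RK4 step at a time; state shown every 25 steps (Δt=0.25):
t=0.250: state=(1.777, -0.198)
t=0.500: state=(1.701, -0.391)
t=0.750: state=(1.589, -0.501)
t=1.000: state=(1.451, -0.599)
t=1.250: state=(1.288, -0.716)
t=1.500: state=(1.089, -0.884)
t=1.750: state=(0.837, -1.153)
t=2.000: state=(0.497, -1.614)
t=2.180: state=(0.162, -2.139)
next step: t=2.190: state=(0.140, -2.174) — y has crossed -2.15
linear interpolation between t=2.180 (-2.13925) and t=2.190 (-2.17387) → t≈2.183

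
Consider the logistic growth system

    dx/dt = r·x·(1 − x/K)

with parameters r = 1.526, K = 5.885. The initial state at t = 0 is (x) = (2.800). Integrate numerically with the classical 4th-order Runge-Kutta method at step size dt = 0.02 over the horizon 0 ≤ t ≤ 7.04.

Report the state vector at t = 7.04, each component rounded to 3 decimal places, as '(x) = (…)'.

t=0.000: state=(2.800)
step 1 (dt=0.02): k1=(2.240), k2=(2.241), k3=(2.241), k4=(2.243); state += dt/6·(k1+2k2+2k3+k4)
t=0.020: state=(2.845)
t=0.040: state=(2.890)
t=0.060: state=(2.935)
continuing one RK4 step at a time; state shown every 25 steps (Δt=0.5):
t=0.500: state=(3.888)
t=1.000: state=(4.748)
t=1.500: state=(5.294)
t=2.000: state=(5.594)
t=2.500: state=(5.745)
t=3.000: state=(5.819)
t=3.500: state=(5.854)
t=4.000: state=(5.871)
t=4.500: state=(5.878)
t=5.000: state=(5.882)
t=5.500: state=(5.884)
t=6.000: state=(5.884)
t=6.500: state=(5.885)
t=7.000: state=(5.885)
t=7.040: state=(5.885)

(x) = (5.885)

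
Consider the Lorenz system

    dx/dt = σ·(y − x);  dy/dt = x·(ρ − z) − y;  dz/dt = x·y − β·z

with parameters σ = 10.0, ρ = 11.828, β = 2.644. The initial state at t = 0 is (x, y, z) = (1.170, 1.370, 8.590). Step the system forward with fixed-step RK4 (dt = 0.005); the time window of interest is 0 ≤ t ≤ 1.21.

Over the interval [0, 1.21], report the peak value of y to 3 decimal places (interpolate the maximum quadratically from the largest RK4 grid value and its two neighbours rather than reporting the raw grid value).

max y = 9.127

t=0.000: state=(1.170, 1.370, 8.590)
step 1 (dt=0.005): k1=(2.000, 2.418, -21.109), k2=(2.010, 2.491, -20.956), k3=(2.012, 2.490, -20.956), k4=(2.024, 2.562, -20.804); state += dt/6·(k1+2k2+2k3+k4)
t=0.005: state=(1.180, 1.382, 8.485)
t=0.010: state=(1.190, 1.396, 8.382)
t=0.015: state=(1.201, 1.410, 8.280)
continuing one RK4 step at a time; state shown every 10 steps (Δt=0.05):
t=0.050: state=(1.280, 1.527, 7.609)
t=0.100: state=(1.424, 1.759, 6.771)
t=0.150: state=(1.620, 2.075, 6.069)
t=0.200: state=(1.884, 2.491, 5.504)
t=0.250: state=(2.233, 3.025, 5.088)
t=0.300: state=(2.683, 3.700, 4.845)
t=0.350: state=(3.255, 4.533, 4.818)
t=0.400: state=(3.964, 5.524, 5.073)
t=0.450: state=(4.812, 6.636, 5.699)
t=0.500: state=(5.772, 7.758, 6.787)
t=0.550: state=(6.761, 8.683, 8.379)
t=0.600: state=(7.631, 9.120, 10.374)
t=0.650: state=(8.180, 8.824, 12.452)
t=0.700: state=(8.232, 7.779, 14.135)
t=0.750: state=(7.744, 6.292, 15.032)
t=0.800: state=(6.850, 4.812, 15.065)
t=0.850: state=(5.789, 3.661, 14.443)
t=0.900: state=(4.783, 2.928, 13.459)
t=0.950: state=(3.963, 2.554, 12.346)
t=1.000: state=(3.377, 2.435, 11.240)
t=1.050: state=(3.013, 2.487, 10.212)
t=1.100: state=(2.840, 2.662, 9.297)
t=1.150: state=(2.825, 2.936, 8.515)
t=1.200: state=(2.944, 3.304, 7.880)
t=1.210: state=(2.982, 3.389, 7.772)
largest grid value and its neighbours: y(0.600)=9.12044, y(0.605)=9.12650, y(0.610)=9.12483
parabola through these three points peaks at t≈0.606 with y≈9.12681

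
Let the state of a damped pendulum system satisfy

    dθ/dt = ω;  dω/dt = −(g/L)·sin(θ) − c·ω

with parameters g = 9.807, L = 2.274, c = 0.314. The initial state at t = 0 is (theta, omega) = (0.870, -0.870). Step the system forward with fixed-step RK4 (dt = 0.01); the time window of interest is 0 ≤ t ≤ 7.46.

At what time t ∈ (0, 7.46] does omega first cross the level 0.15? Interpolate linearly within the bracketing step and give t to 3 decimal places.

t = 1.388

t=0.000: state=(0.870, -0.870)
step 1 (dt=0.01): k1=(-0.870, -3.023), k2=(-0.885, -3.006), k3=(-0.885, -3.006), k4=(-0.900, -2.989); state += dt/6·(k1+2k2+2k3+k4)
t=0.010: state=(0.861, -0.900)
t=0.020: state=(0.852, -0.930)
t=0.030: state=(0.843, -0.959)
continuing one RK4 step at a time; state shown every 25 steps (Δt=0.25):
t=0.250: state=(0.568, -1.493)
t=0.500: state=(0.154, -1.747)
t=0.750: state=(-0.267, -1.550)
t=1.000: state=(-0.590, -0.991)
t=1.250: state=(-0.748, -0.260)
t=1.380: state=(-0.757, 0.127)
next step: t=1.390: state=(-0.755, 0.156) — omega has crossed 0.15
linear interpolation between t=1.380 (0.12722) and t=1.390 (0.15636) → t≈1.388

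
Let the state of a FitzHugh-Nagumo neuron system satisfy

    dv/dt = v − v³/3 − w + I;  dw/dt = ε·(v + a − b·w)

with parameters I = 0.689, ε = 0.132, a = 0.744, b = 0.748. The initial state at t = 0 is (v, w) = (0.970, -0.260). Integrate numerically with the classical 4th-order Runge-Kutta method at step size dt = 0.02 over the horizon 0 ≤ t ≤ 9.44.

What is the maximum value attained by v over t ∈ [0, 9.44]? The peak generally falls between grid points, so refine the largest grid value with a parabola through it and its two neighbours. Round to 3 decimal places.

max v = 1.946

t=0.000: state=(0.970, -0.260)
step 1 (dt=0.02): k1=(1.615, 0.252), k2=(1.613, 0.254), k3=(1.613, 0.254), k4=(1.611, 0.256); state += dt/6·(k1+2k2+2k3+k4)
t=0.020: state=(1.002, -0.255)
t=0.040: state=(1.034, -0.250)
t=0.060: state=(1.066, -0.245)
continuing one RK4 step at a time; state shown every 25 steps (Δt=0.5):
t=0.500: state=(1.652, -0.113)
t=1.000: state=(1.916, 0.057)
t=1.500: state=(1.943, 0.227)
t=2.000: state=(1.905, 0.388)
t=2.500: state=(1.851, 0.538)
t=3.000: state=(1.793, 0.678)
t=3.500: state=(1.734, 0.807)
t=4.000: state=(1.673, 0.925)
t=4.500: state=(1.610, 1.034)
t=5.000: state=(1.546, 1.134)
t=5.500: state=(1.479, 1.225)
t=6.000: state=(1.410, 1.307)
t=6.500: state=(1.337, 1.380)
t=7.000: state=(1.259, 1.445)
t=7.500: state=(1.174, 1.502)
t=8.000: state=(1.080, 1.550)
t=8.500: state=(0.971, 1.589)
t=9.000: state=(0.842, 1.619)
t=9.440: state=(0.701, 1.637)
largest grid value and its neighbours: v(1.340)=1.94617, v(1.360)=1.94619, v(1.380)=1.94608
parabola through these three points peaks at t≈1.353 with v≈1.94620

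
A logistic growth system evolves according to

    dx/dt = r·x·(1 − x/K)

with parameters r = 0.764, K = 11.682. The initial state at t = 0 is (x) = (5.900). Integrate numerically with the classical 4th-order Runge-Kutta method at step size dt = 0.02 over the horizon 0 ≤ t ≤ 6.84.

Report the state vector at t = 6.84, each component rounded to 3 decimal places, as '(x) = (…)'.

t=0.000: state=(5.900)
step 1 (dt=0.02): k1=(2.231), k2=(2.231), k3=(2.231), k4=(2.231); state += dt/6·(k1+2k2+2k3+k4)
t=0.020: state=(5.945)
t=0.040: state=(5.989)
t=0.060: state=(6.034)
continuing one RK4 step at a time; state shown every 25 steps (Δt=0.5):
t=0.500: state=(7.000)
t=1.000: state=(8.021)
t=1.500: state=(8.907)
t=2.000: state=(9.634)
t=2.500: state=(10.202)
t=3.000: state=(10.629)
t=3.500: state=(10.942)
t=4.000: state=(11.167)
t=4.500: state=(11.325)
t=5.000: state=(11.436)
t=5.500: state=(11.513)
t=6.000: state=(11.566)
t=6.500: state=(11.603)
t=6.840: state=(11.621)

(x) = (11.621)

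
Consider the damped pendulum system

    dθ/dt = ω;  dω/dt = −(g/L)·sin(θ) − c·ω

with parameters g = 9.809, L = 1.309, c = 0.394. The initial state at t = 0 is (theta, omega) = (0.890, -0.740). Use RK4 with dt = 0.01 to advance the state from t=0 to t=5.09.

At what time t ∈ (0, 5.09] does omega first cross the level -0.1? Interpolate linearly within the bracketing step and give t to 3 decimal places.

t = 1.058

t=0.000: state=(0.890, -0.740)
step 1 (dt=0.01): k1=(-0.740, -5.531), k2=(-0.768, -5.503), k3=(-0.768, -5.502), k4=(-0.795, -5.473); state += dt/6·(k1+2k2+2k3+k4)
t=0.010: state=(0.882, -0.795)
t=0.020: state=(0.874, -0.849)
t=0.030: state=(0.865, -0.903)
continuing one RK4 step at a time; state shown every 20 steps (Δt=0.2):
t=0.200: state=(0.641, -1.695)
t=0.400: state=(0.243, -2.186)
t=0.600: state=(-0.191, -2.050)
t=0.800: state=(-0.540, -1.364)
t=1.000: state=(-0.718, -0.394)
t=1.050: state=(-0.731, -0.140)
next step: t=1.060: state=(-0.732, -0.090) — omega has crossed -0.1
linear interpolation between t=1.050 (-0.14012) and t=1.060 (-0.08960) → t≈1.058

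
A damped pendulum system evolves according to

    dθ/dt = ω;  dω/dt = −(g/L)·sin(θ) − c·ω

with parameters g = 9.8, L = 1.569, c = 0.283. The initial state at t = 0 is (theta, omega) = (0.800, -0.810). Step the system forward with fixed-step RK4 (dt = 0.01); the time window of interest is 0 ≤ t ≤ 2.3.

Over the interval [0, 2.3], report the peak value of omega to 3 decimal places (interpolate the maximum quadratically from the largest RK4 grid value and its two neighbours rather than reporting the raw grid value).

t=0.000: state=(0.800, -0.810)
step 1 (dt=0.01): k1=(-0.810, -4.251), k2=(-0.831, -4.228), k3=(-0.831, -4.227), k4=(-0.852, -4.203); state += dt/6·(k1+2k2+2k3+k4)
t=0.010: state=(0.792, -0.852)
t=0.020: state=(0.783, -0.894)
t=0.030: state=(0.774, -0.935)
continuing one RK4 step at a time; state shown every 10 steps (Δt=0.1):
t=0.100: state=(0.699, -1.208)
t=0.200: state=(0.561, -1.538)
t=0.300: state=(0.394, -1.778)
t=0.400: state=(0.209, -1.912)
t=0.500: state=(0.016, -1.927)
t=0.600: state=(-0.173, -1.824)
t=0.700: state=(-0.346, -1.614)
t=0.800: state=(-0.493, -1.317)
t=0.900: state=(-0.607, -0.957)
t=1.000: state=(-0.683, -0.558)
t=1.100: state=(-0.718, -0.144)
t=1.200: state=(-0.712, 0.265)
t=1.300: state=(-0.666, 0.651)
t=1.400: state=(-0.583, 0.994)
t=1.500: state=(-0.469, 1.276)
t=1.600: state=(-0.331, 1.481)
t=1.700: state=(-0.176, 1.594)
t=1.800: state=(-0.015, 1.608)
t=1.900: state=(0.142, 1.524)
t=2.000: state=(0.287, 1.349)
t=2.100: state=(0.410, 1.100)
t=2.200: state=(0.505, 0.796)
t=2.300: state=(0.568, 0.458)
largest grid value and its neighbours: omega(1.750)=1.61385, omega(1.760)=1.61474, omega(1.770)=1.61463
parabola through these three points peaks at t≈1.764 with omega≈1.61482

max omega = 1.615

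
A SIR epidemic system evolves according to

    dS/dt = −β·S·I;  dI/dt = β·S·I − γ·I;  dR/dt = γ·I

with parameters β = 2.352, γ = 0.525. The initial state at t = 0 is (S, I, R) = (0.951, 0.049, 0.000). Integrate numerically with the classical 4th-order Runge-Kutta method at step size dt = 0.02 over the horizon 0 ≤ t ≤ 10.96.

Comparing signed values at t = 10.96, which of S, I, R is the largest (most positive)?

t=0.000: state=(0.951, 0.049, 0.000)
step 1 (dt=0.02): k1=(-0.110, 0.084, 0.026), k2=(-0.111, 0.085, 0.026), k3=(-0.111, 0.085, 0.026), k4=(-0.113, 0.087, 0.027); state += dt/6·(k1+2k2+2k3+k4)
t=0.020: state=(0.949, 0.051, 0.001)
t=0.040: state=(0.946, 0.052, 0.001)
t=0.060: state=(0.944, 0.054, 0.002)
continuing one RK4 step at a time; state shown every 25 steps (Δt=0.5):
t=0.500: state=(0.869, 0.111, 0.020)
t=1.000: state=(0.720, 0.218, 0.062)
t=1.500: state=(0.516, 0.348, 0.137)
t=2.000: state=(0.323, 0.436, 0.241)
t=2.500: state=(0.191, 0.451, 0.359)
t=3.000: state=(0.114, 0.413, 0.473)
t=3.500: state=(0.073, 0.354, 0.574)
t=4.000: state=(0.050, 0.292, 0.658)
t=4.500: state=(0.037, 0.236, 0.727)
t=5.000: state=(0.028, 0.189, 0.783)
t=5.500: state=(0.023, 0.149, 0.827)
t=6.000: state=(0.020, 0.118, 0.862)
t=6.500: state=(0.018, 0.093, 0.890)
t=7.000: state=(0.016, 0.073, 0.911)
t=7.500: state=(0.015, 0.057, 0.928)
t=8.000: state=(0.014, 0.045, 0.941)
t=8.500: state=(0.013, 0.035, 0.952)
t=9.000: state=(0.013, 0.027, 0.960)
t=9.500: state=(0.013, 0.021, 0.966)
t=10.000: state=(0.012, 0.017, 0.971)
t=10.500: state=(0.012, 0.013, 0.975)
t=10.960: state=(0.012, 0.010, 0.978)
compare at T: S=0.012, I=0.010, R=0.978

largest component: R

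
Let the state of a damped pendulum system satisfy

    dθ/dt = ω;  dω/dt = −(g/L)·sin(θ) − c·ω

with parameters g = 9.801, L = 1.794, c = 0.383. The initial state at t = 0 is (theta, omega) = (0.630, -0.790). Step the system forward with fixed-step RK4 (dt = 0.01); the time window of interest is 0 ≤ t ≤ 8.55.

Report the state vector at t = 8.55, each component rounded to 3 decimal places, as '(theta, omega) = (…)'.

t=0.000: state=(0.630, -0.790)
step 1 (dt=0.01): k1=(-0.790, -2.916), k2=(-0.805, -2.893), k3=(-0.804, -2.893), k4=(-0.819, -2.869); state += dt/6·(k1+2k2+2k3+k4)
t=0.010: state=(0.622, -0.819)
t=0.020: state=(0.614, -0.847)
t=0.030: state=(0.605, -0.875)
continuing one RK4 step at a time; state shown every 50 steps (Δt=0.5):
t=0.500: state=(-0.003, -1.446)
t=1.000: state=(-0.522, -0.433)
t=1.500: state=(-0.393, 0.855)
t=2.000: state=(0.137, 1.015)
t=2.500: state=(0.425, 0.043)
t=3.000: state=(0.202, -0.806)
t=3.500: state=(-0.202, -0.631)
t=4.000: state=(-0.315, 0.203)
t=4.500: state=(-0.063, 0.672)
t=5.000: state=(0.214, 0.320)
t=5.500: state=(0.207, -0.321)
t=6.000: state=(-0.026, -0.499)
t=6.500: state=(-0.190, -0.095)
t=7.000: state=(-0.116, 0.343)
t=7.500: state=(0.073, 0.326)
t=8.000: state=(0.148, -0.048)
t=8.500: state=(0.046, -0.304)
t=8.550: state=(0.031, -0.309)

(theta, omega) = (0.031, -0.309)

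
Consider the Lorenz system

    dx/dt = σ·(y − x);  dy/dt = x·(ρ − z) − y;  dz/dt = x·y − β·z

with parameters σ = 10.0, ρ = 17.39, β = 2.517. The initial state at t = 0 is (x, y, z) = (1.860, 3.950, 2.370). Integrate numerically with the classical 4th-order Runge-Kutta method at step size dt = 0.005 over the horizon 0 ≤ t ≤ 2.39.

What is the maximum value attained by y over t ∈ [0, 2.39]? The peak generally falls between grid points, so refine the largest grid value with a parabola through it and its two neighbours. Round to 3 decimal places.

t=0.000: state=(1.860, 3.950, 2.370)
step 1 (dt=0.005): k1=(20.900, 23.987, 1.382), k2=(20.977, 24.705, 1.694), k3=(20.993, 24.705, 1.696), k4=(21.086, 25.424, 2.018); state += dt/6·(k1+2k2+2k3+k4)
t=0.005: state=(1.965, 4.074, 2.378)
t=0.010: state=(2.071, 4.204, 2.390)
t=0.015: state=(2.178, 4.342, 2.405)
continuing one RK4 step at a time; state shown every 20 steps (Δt=0.1):
t=0.100: state=(4.452, 7.830, 3.485)
t=0.200: state=(8.855, 14.063, 9.337)
t=0.300: state=(12.881, 14.012, 22.473)
t=0.400: state=(9.586, 3.077, 26.516)
t=0.500: state=(3.435, -1.328, 20.868)
t=0.600: state=(0.322, -1.453, 16.021)
t=0.700: state=(-0.774, -1.445, 12.498)
t=0.800: state=(-1.358, -1.964, 9.879)
t=0.900: state=(-2.144, -3.181, 8.074)
t=1.000: state=(-3.580, -5.497, 7.367)
t=1.100: state=(-6.108, -9.252, 8.912)
t=1.200: state=(-9.485, -12.590, 14.834)
t=1.300: state=(-10.799, -9.702, 22.449)
t=1.400: state=(-7.677, -3.434, 22.820)
t=1.500: state=(-3.948, -1.129, 18.750)
t=1.600: state=(-2.123, -1.154, 14.843)
t=1.700: state=(-1.717, -1.764, 11.771)
t=1.800: state=(-2.101, -2.810, 9.527)
t=1.900: state=(-3.177, -4.668, 8.269)
t=2.000: state=(-5.193, -7.771, 8.733)
t=2.100: state=(-8.207, -11.402, 12.646)
t=2.200: state=(-10.503, -11.194, 19.909)
t=2.300: state=(-8.966, -5.595, 23.038)
t=2.390: state=(-5.633, -2.172, 20.506)
largest grid value and its neighbours: y(0.250)=15.84513, y(0.255)=15.85356, y(0.260)=15.82193
parabola through these three points peaks at t≈0.254 with y≈15.85524

max y = 15.855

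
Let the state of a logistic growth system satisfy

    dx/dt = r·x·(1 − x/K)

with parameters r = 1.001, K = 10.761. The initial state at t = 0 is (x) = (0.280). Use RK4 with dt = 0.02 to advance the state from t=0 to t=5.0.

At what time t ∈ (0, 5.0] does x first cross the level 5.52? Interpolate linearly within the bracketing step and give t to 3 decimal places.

t = 3.671

t=0.000: state=(0.280)
step 1 (dt=0.02): k1=(0.273), k2=(0.276), k3=(0.276), k4=(0.278); state += dt/6·(k1+2k2+2k3+k4)
t=0.020: state=(0.286)
t=0.040: state=(0.291)
t=0.060: state=(0.297)
continuing one RK4 step at a time; state shown every 10 steps (Δt=0.2):
t=0.200: state=(0.340)
t=0.400: state=(0.413)
t=0.600: state=(0.500)
t=0.800: state=(0.604)
t=1.000: state=(0.729)
t=1.200: state=(0.878)
t=1.400: state=(1.053)
t=1.600: state=(1.259)
t=1.800: state=(1.500)
t=2.000: state=(1.777)
t=2.200: state=(2.094)
t=2.400: state=(2.453)
t=2.600: state=(2.852)
t=2.800: state=(3.291)
t=3.000: state=(3.765)
t=3.200: state=(4.269)
t=3.400: state=(4.793)
t=3.600: state=(5.330)
t=3.660: state=(5.491)
next step: t=3.680: state=(5.545) — x has crossed 5.52
linear interpolation between t=3.660 (5.49113) and t=3.680 (5.54496) → t≈3.671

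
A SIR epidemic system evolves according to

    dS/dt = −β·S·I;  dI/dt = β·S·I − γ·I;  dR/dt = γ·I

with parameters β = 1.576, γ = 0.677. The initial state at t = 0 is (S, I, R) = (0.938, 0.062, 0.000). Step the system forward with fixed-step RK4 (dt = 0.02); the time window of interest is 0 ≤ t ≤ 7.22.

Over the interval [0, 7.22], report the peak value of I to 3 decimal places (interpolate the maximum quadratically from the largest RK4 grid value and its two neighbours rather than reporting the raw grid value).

t=0.000: state=(0.938, 0.062, 0.000)
step 1 (dt=0.02): k1=(-0.092, 0.050, 0.042), k2=(-0.092, 0.050, 0.042), k3=(-0.092, 0.050, 0.042), k4=(-0.093, 0.050, 0.043); state += dt/6·(k1+2k2+2k3+k4)
t=0.020: state=(0.936, 0.063, 0.001)
t=0.040: state=(0.934, 0.064, 0.002)
t=0.060: state=(0.932, 0.065, 0.003)
continuing one RK4 step at a time; state shown every 25 steps (Δt=0.5):
t=0.500: state=(0.884, 0.091, 0.026)
t=1.000: state=(0.812, 0.126, 0.062)
t=1.500: state=(0.724, 0.165, 0.111)
t=2.000: state=(0.626, 0.200, 0.173)
t=2.500: state=(0.529, 0.225, 0.246)
t=3.000: state=(0.441, 0.235, 0.324)
t=3.500: state=(0.367, 0.230, 0.403)
t=4.000: state=(0.308, 0.214, 0.478)
t=4.500: state=(0.263, 0.191, 0.547)
t=5.000: state=(0.228, 0.165, 0.607)
t=5.500: state=(0.203, 0.139, 0.658)
t=6.000: state=(0.183, 0.115, 0.701)
t=6.500: state=(0.169, 0.094, 0.737)
t=7.000: state=(0.158, 0.077, 0.766)
t=7.220: state=(0.154, 0.070, 0.777)
largest grid value and its neighbours: I(3.060)=0.23495, I(3.080)=0.23495, I(3.100)=0.23493
parabola through these three points peaks at t≈3.072 with I≈0.23495

max I = 0.235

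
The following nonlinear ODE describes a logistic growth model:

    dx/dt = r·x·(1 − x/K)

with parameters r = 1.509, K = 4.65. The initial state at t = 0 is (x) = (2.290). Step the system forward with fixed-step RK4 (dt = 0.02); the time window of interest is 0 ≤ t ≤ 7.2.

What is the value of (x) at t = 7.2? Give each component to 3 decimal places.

(x) = (4.650)

t=0.000: state=(2.290)
step 1 (dt=0.02): k1=(1.754), k2=(1.754), k3=(1.754), k4=(1.754); state += dt/6·(k1+2k2+2k3+k4)
t=0.020: state=(2.325)
t=0.040: state=(2.360)
t=0.060: state=(2.395)
continuing one RK4 step at a time; state shown every 25 steps (Δt=0.5):
t=0.500: state=(3.132)
t=1.000: state=(3.787)
t=1.500: state=(4.200)
t=2.000: state=(4.427)
t=2.500: state=(4.542)
t=3.000: state=(4.599)
t=3.500: state=(4.626)
t=4.000: state=(4.639)
t=4.500: state=(4.645)
t=5.000: state=(4.647)
t=5.500: state=(4.649)
t=6.000: state=(4.649)
t=6.500: state=(4.650)
t=7.000: state=(4.650)
t=7.200: state=(4.650)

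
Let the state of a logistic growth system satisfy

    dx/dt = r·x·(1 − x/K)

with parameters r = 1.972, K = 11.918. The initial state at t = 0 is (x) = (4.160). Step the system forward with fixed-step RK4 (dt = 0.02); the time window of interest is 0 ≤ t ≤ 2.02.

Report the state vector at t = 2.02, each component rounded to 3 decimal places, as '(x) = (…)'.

t=0.000: state=(4.160)
step 1 (dt=0.02): k1=(5.340), k2=(5.371), k3=(5.372), k4=(5.402); state += dt/6·(k1+2k2+2k3+k4)
t=0.020: state=(4.267)
t=0.040: state=(4.376)
t=0.060: state=(4.486)
continuing one RK4 step at a time; state shown every 5 steps (Δt=0.1):
t=0.100: state=(4.709)
t=0.200: state=(5.280)
t=0.300: state=(5.865)
t=0.400: state=(6.451)
t=0.500: state=(7.028)
t=0.600: state=(7.585)
t=0.700: state=(8.113)
t=0.800: state=(8.605)
t=0.900: state=(9.055)
t=1.000: state=(9.462)
t=1.100: state=(9.824)
t=1.200: state=(10.143)
t=1.300: state=(10.421)
t=1.400: state=(10.661)
t=1.500: state=(10.866)
t=1.600: state=(11.040)
t=1.700: state=(11.188)
t=1.800: state=(11.312)
t=1.900: state=(11.416)
t=2.000: state=(11.502)
t=2.020: state=(11.518)

(x) = (11.518)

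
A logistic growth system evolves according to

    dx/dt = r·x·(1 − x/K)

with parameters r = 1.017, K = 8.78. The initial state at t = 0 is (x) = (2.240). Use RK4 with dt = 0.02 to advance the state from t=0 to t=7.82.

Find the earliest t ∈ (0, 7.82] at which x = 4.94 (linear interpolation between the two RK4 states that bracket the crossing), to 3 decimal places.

t=0.000: state=(2.240)
step 1 (dt=0.02): k1=(1.697), k2=(1.705), k3=(1.705), k4=(1.714); state += dt/6·(k1+2k2+2k3+k4)
t=0.020: state=(2.274)
t=0.040: state=(2.309)
t=0.060: state=(2.343)
continuing one RK4 step at a time; state shown every 25 steps (Δt=0.5):
t=0.500: state=(3.186)
t=1.000: state=(4.270)
t=1.300: state=(4.937)
next step: t=1.320: state=(4.981) — x has crossed 4.94
linear interpolation between t=1.300 (4.93729) and t=1.320 (4.98119) → t≈1.301

t = 1.301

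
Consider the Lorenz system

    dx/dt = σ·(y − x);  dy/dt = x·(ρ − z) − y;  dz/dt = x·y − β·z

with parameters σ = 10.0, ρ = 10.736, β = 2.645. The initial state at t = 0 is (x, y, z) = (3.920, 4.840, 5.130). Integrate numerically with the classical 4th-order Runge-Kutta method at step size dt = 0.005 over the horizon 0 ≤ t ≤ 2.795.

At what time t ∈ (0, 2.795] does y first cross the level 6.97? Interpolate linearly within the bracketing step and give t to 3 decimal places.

t=0.000: state=(3.920, 4.840, 5.130)
step 1 (dt=0.005): k1=(9.200, 17.136, 5.404), k2=(9.398, 17.168, 5.648), k3=(9.394, 17.169, 5.650), k4=(9.589, 17.201, 5.897); state += dt/6·(k1+2k2+2k3+k4)
t=0.005: state=(3.967, 4.926, 5.158)
t=0.010: state=(4.016, 5.012, 5.189)
t=0.015: state=(4.067, 5.098, 5.222)
continuing one RK4 step at a time; state shown every 20 steps (Δt=0.1):
t=0.100: state=(5.141, 6.571, 6.233)
t=0.125: state=(5.504, 6.970, 6.707)
next step: t=0.130: state=(5.577, 7.045, 6.812) — y has crossed 6.97
linear interpolation between t=0.125 (6.96957) and t=0.130 (7.04468) → t≈0.125

t = 0.125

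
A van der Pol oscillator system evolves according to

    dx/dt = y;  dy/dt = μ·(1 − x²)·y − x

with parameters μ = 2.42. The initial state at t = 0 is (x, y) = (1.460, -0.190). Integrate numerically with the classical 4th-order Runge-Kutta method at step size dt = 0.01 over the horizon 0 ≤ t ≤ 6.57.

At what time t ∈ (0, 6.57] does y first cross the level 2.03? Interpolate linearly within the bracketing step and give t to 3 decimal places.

t = 5.529

t=0.000: state=(1.460, -0.190)
step 1 (dt=0.01): k1=(-0.190, -0.940), k2=(-0.195, -0.927), k3=(-0.195, -0.927), k4=(-0.199, -0.915); state += dt/6·(k1+2k2+2k3+k4)
t=0.010: state=(1.458, -0.199)
t=0.020: state=(1.456, -0.208)
t=0.030: state=(1.454, -0.217)
continuing one RK4 step at a time; state shown every 25 steps (Δt=0.25):
t=0.250: state=(1.388, -0.368)
t=0.500: state=(1.280, -0.498)
t=0.750: state=(1.138, -0.642)
t=1.000: state=(0.953, -0.861)
t=1.250: state=(0.692, -1.269)
t=1.500: state=(0.280, -2.143)
t=1.750: state=(-0.452, -3.809)
t=2.000: state=(-1.474, -3.532)
t=2.250: state=(-1.971, -0.698)
t=2.500: state=(-2.014, 0.118)
t=2.750: state=(-1.964, 0.252)
t=3.000: state=(-1.896, 0.287)
t=3.250: state=(-1.821, 0.309)
t=3.500: state=(-1.741, 0.333)
t=3.750: state=(-1.654, 0.362)
t=4.000: state=(-1.559, 0.400)
t=4.250: state=(-1.453, 0.451)
t=4.500: state=(-1.332, 0.524)
t=4.750: state=(-1.188, 0.635)
t=5.000: state=(-1.008, 0.819)
t=5.250: state=(-0.765, 1.166)
t=5.500: state=(-0.394, 1.901)
t=5.520: state=(-0.355, 1.989)
next step: t=5.530: state=(-0.335, 2.035) — y has crossed 2.03
linear interpolation between t=5.520 (1.98905) and t=5.530 (2.03540) → t≈5.529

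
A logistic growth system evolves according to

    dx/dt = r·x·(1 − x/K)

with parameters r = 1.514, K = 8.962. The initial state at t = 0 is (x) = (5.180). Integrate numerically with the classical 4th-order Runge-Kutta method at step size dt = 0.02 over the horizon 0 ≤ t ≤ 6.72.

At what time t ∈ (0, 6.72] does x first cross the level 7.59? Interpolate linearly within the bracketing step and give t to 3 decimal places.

t=0.000: state=(5.180)
step 1 (dt=0.02): k1=(3.310), k2=(3.302), k3=(3.302), k4=(3.293); state += dt/6·(k1+2k2+2k3+k4)
t=0.020: state=(5.246)
t=0.040: state=(5.312)
t=0.060: state=(5.377)
continuing one RK4 step at a time; state shown every 25 steps (Δt=0.5):
t=0.500: state=(6.676)
t=0.920: state=(7.586)
next step: t=0.940: state=(7.621) — x has crossed 7.59
linear interpolation between t=0.920 (7.58636) and t=0.940 (7.62125) → t≈0.922

t = 0.922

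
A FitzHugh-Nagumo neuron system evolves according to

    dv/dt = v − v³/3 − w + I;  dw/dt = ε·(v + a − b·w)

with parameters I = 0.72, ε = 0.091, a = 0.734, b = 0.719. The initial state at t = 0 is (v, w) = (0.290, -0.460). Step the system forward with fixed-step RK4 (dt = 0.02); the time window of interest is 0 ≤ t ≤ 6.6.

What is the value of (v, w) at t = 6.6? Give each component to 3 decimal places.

(v, w) = (1.669, 0.926)

t=0.000: state=(0.290, -0.460)
step 1 (dt=0.02): k1=(1.462, 0.123), k2=(1.474, 0.125), k3=(1.474, 0.125), k4=(1.486, 0.126); state += dt/6·(k1+2k2+2k3+k4)
t=0.020: state=(0.319, -0.458)
t=0.040: state=(0.349, -0.455)
t=0.060: state=(0.380, -0.452)
continuing one RK4 step at a time; state shown every 25 steps (Δt=0.5):
t=0.500: state=(1.133, -0.381)
t=1.000: state=(1.808, -0.268)
t=1.500: state=(2.018, -0.140)
t=2.000: state=(2.033, -0.011)
t=2.500: state=(2.004, 0.112)
t=3.000: state=(1.966, 0.230)
t=3.500: state=(1.927, 0.343)
t=4.000: state=(1.886, 0.450)
t=4.500: state=(1.846, 0.552)
t=5.000: state=(1.804, 0.649)
t=5.500: state=(1.763, 0.741)
t=6.000: state=(1.721, 0.828)
t=6.500: state=(1.678, 0.910)
t=6.600: state=(1.669, 0.926)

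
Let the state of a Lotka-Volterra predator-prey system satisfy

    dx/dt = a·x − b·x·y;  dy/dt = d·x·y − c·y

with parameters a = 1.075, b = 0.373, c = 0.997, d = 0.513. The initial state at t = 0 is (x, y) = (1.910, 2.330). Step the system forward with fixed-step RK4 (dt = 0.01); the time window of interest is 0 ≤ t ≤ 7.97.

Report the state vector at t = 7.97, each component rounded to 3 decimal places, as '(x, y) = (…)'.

t=0.000: state=(1.910, 2.330)
step 1 (dt=0.01): k1=(0.393, -0.040), k2=(0.394, -0.038), k3=(0.394, -0.038), k4=(0.394, -0.035); state += dt/6·(k1+2k2+2k3+k4)
t=0.010: state=(1.914, 2.330)
t=0.020: state=(1.918, 2.329)
t=0.030: state=(1.922, 2.329)
continuing one RK4 step at a time; state shown every 50 steps (Δt=0.5):
t=0.500: state=(2.113, 2.371)
t=1.000: state=(2.293, 2.537)
t=1.500: state=(2.386, 2.816)
t=2.000: state=(2.343, 3.147)
t=2.500: state=(2.170, 3.417)
t=3.000: state=(1.940, 3.517)
t=3.500: state=(1.734, 3.418)
t=4.000: state=(1.602, 3.179)
t=4.500: state=(1.557, 2.891)
t=5.000: state=(1.594, 2.626)
t=5.500: state=(1.705, 2.432)
t=6.000: state=(1.875, 2.336)
t=6.500: state=(2.076, 2.354)
t=7.000: state=(2.265, 2.497)
t=7.500: state=(2.379, 2.758)
t=7.970: state=(2.367, 3.067)

(x, y) = (2.367, 3.067)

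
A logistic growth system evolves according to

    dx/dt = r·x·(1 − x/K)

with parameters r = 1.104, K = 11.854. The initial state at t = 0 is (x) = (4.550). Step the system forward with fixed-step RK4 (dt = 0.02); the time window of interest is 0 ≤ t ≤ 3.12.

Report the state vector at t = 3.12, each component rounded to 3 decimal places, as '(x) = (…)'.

(x) = (11.276)

t=0.000: state=(4.550)
step 1 (dt=0.02): k1=(3.095), k2=(3.103), k3=(3.103), k4=(3.111); state += dt/6·(k1+2k2+2k3+k4)
t=0.020: state=(4.612)
t=0.040: state=(4.674)
t=0.060: state=(4.737)
continuing one RK4 step at a time; state shown every 10 steps (Δt=0.2):
t=0.200: state=(5.183)
t=0.400: state=(5.833)
t=0.600: state=(6.486)
t=0.800: state=(7.125)
t=1.000: state=(7.737)
t=1.200: state=(8.308)
t=1.400: state=(8.832)
t=1.600: state=(9.302)
t=1.800: state=(9.716)
t=2.000: state=(10.076)
t=2.200: state=(10.385)
t=2.400: state=(10.646)
t=2.600: state=(10.865)
t=2.800: state=(11.048)
t=3.000: state=(11.199)
t=3.120: state=(11.276)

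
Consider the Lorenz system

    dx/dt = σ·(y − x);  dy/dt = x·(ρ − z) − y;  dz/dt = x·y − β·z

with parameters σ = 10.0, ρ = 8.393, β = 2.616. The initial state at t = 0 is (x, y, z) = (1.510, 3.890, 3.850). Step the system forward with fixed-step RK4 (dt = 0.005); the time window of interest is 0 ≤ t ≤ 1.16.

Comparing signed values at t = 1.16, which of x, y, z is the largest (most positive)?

largest component: z

t=0.000: state=(1.510, 3.890, 3.850)
step 1 (dt=0.005): k1=(23.800, 2.970, -4.198), k2=(23.279, 3.249, -3.927), k3=(23.299, 3.242, -3.933), k4=(22.797, 3.515, -3.667); state += dt/6·(k1+2k2+2k3+k4)
t=0.005: state=(1.626, 3.906, 3.830)
t=0.010: state=(1.738, 3.925, 3.813)
t=0.015: state=(1.845, 3.947, 3.799)
continuing one RK4 step at a time; state shown every 10 steps (Δt=0.05):
t=0.050: state=(2.496, 4.158, 3.763)
t=0.100: state=(3.240, 4.599, 3.895)
t=0.150: state=(3.886, 5.131, 4.234)
t=0.200: state=(4.493, 5.677, 4.781)
t=0.250: state=(5.065, 6.157, 5.527)
t=0.300: state=(5.571, 6.483, 6.434)
t=0.350: state=(5.959, 6.578, 7.421)
t=0.400: state=(6.173, 6.400, 8.368)
t=0.450: state=(6.179, 5.972, 9.142)
t=0.500: state=(5.974, 5.376, 9.642)
t=0.550: state=(5.600, 4.727, 9.831)
t=0.600: state=(5.126, 4.127, 9.736)
t=0.650: state=(4.625, 3.640, 9.426)
t=0.700: state=(4.158, 3.287, 8.979)
t=0.750: state=(3.763, 3.062, 8.464)
t=0.800: state=(3.460, 2.947, 7.931)
t=0.850: state=(3.250, 2.921, 7.418)
t=0.900: state=(3.128, 2.967, 6.947)
t=0.950: state=(3.086, 3.073, 6.533)
t=1.000: state=(3.113, 3.231, 6.189)
t=1.050: state=(3.201, 3.434, 5.923)
t=1.100: state=(3.344, 3.677, 5.741)
t=1.150: state=(3.532, 3.950, 5.652)
t=1.160: state=(3.575, 4.008, 5.646)
compare at T: x=3.575, y=4.008, z=5.646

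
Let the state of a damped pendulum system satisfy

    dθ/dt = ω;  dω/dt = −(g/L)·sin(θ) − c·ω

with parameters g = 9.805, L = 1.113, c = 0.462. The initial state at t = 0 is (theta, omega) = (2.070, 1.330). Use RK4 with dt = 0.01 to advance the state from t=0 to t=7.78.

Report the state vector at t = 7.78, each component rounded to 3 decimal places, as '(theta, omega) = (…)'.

t=0.000: state=(2.070, 1.330)
step 1 (dt=0.01): k1=(1.330, -8.349), k2=(1.288, -8.301), k3=(1.288, -8.302), k4=(1.247, -8.256); state += dt/6·(k1+2k2+2k3+k4)
t=0.010: state=(2.083, 1.247)
t=0.020: state=(2.095, 1.165)
t=0.030: state=(2.106, 1.084)
continuing one RK4 step at a time; state shown every 50 steps (Δt=0.5):
t=0.500: state=(1.800, -2.357)
t=1.000: state=(-0.133, -4.460)
t=1.500: state=(-1.470, -0.464)
t=2.000: state=(-0.690, 3.219)
t=2.500: state=(0.859, 1.933)
t=3.000: state=(0.855, -1.799)
t=3.500: state=(-0.385, -2.265)
t=4.000: state=(-0.783, 0.785)
t=4.500: state=(0.089, 2.048)
t=5.000: state=(0.640, -0.133)
t=5.500: state=(0.078, -1.663)
t=6.000: state=(-0.490, -0.251)
t=6.500: state=(-0.162, 1.269)
t=7.000: state=(0.357, 0.450)
t=7.500: state=(0.195, -0.922)
t=7.780: state=(-0.081, -0.936)

(theta, omega) = (-0.081, -0.936)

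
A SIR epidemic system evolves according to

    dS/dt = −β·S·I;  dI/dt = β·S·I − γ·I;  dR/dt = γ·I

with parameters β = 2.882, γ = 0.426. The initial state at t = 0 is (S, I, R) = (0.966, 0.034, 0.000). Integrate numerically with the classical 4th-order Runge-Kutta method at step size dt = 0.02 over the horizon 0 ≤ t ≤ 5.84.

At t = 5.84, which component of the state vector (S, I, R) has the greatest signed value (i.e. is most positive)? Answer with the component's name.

t=0.000: state=(0.966, 0.034, 0.000)
step 1 (dt=0.02): k1=(-0.095, 0.080, 0.014), k2=(-0.097, 0.082, 0.015), k3=(-0.097, 0.082, 0.015), k4=(-0.099, 0.084, 0.015); state += dt/6·(k1+2k2+2k3+k4)
t=0.020: state=(0.964, 0.036, 0.000)
t=0.040: state=(0.962, 0.037, 0.001)
t=0.060: state=(0.960, 0.039, 0.001)
continuing one RK4 step at a time; state shown every 10 steps (Δt=0.2):
t=0.200: state=(0.942, 0.054, 0.004)
t=0.400: state=(0.906, 0.085, 0.010)
t=0.600: state=(0.852, 0.129, 0.019)
t=0.800: state=(0.778, 0.190, 0.032)
t=1.000: state=(0.682, 0.266, 0.051)
t=1.200: state=(0.571, 0.351, 0.078)
t=1.400: state=(0.456, 0.433, 0.111)
t=1.600: state=(0.348, 0.501, 0.151)
t=1.800: state=(0.257, 0.547, 0.196)
t=2.000: state=(0.186, 0.571, 0.244)
t=2.200: state=(0.133, 0.574, 0.293)
t=2.400: state=(0.096, 0.563, 0.341)
t=2.600: state=(0.070, 0.542, 0.388)
t=2.800: state=(0.052, 0.515, 0.433)
t=3.000: state=(0.039, 0.485, 0.476)
t=3.200: state=(0.029, 0.455, 0.516)
t=3.400: state=(0.023, 0.424, 0.553)
t=3.600: state=(0.018, 0.394, 0.588)
t=3.800: state=(0.015, 0.365, 0.620)
t=4.000: state=(0.012, 0.338, 0.650)
t=4.200: state=(0.010, 0.312, 0.678)
t=4.400: state=(0.008, 0.288, 0.704)
t=4.600: state=(0.007, 0.266, 0.727)
t=4.800: state=(0.006, 0.245, 0.749)
t=5.000: state=(0.005, 0.226, 0.769)
t=5.200: state=(0.005, 0.208, 0.787)
t=5.400: state=(0.004, 0.191, 0.804)
t=5.600: state=(0.004, 0.176, 0.820)
t=5.800: state=(0.003, 0.162, 0.835)
t=5.840: state=(0.003, 0.159, 0.837)
compare at T: S=0.003, I=0.159, R=0.837

largest component: R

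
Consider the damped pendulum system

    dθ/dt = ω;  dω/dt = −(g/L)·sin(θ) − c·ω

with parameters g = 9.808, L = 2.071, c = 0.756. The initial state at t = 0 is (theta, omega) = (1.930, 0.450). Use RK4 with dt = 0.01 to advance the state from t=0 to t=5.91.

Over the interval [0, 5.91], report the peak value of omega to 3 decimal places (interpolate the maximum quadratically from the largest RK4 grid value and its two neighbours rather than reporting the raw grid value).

t=0.000: state=(1.930, 0.450)
step 1 (dt=0.01): k1=(0.450, -4.774), k2=(0.426, -4.752), k3=(0.426, -4.752), k4=(0.402, -4.731); state += dt/6·(k1+2k2+2k3+k4)
t=0.010: state=(1.934, 0.402)
t=0.020: state=(1.938, 0.355)
t=0.030: state=(1.941, 0.309)
continuing one RK4 step at a time; state shown every 20 steps (Δt=0.2):
t=0.200: state=(1.930, -0.432)
t=0.400: state=(1.764, -1.213)
t=0.600: state=(1.449, -1.917)
t=0.800: state=(1.007, -2.471)
t=1.000: state=(0.482, -2.711)
t=1.200: state=(-0.048, -2.509)
t=1.400: state=(-0.495, -1.910)
t=1.600: state=(-0.798, -1.103)
t=1.800: state=(-0.934, -0.270)
t=2.000: state=(-0.912, 0.475)
t=2.200: state=(-0.755, 1.063)
t=2.400: state=(-0.501, 1.431)
t=2.600: state=(-0.200, 1.530)
t=2.800: state=(0.092, 1.356)
t=3.000: state=(0.328, 0.975)
t=3.200: state=(0.475, 0.487)
t=3.400: state=(0.522, -0.009)
t=3.600: state=(0.476, -0.434)
t=3.800: state=(0.358, -0.731)
t=4.000: state=(0.195, -0.868)
t=4.200: state=(0.021, -0.839)
t=4.400: state=(-0.131, -0.669)
t=4.600: state=(-0.240, -0.408)
t=4.800: state=(-0.292, -0.115)
t=5.000: state=(-0.287, 0.156)
t=5.200: state=(-0.234, 0.363)
t=5.400: state=(-0.148, 0.480)
t=5.600: state=(-0.049, 0.498)
t=5.800: state=(0.045, 0.428)
t=5.910: state=(0.089, 0.360)
largest grid value and its neighbours: omega(2.560)=1.53250, omega(2.570)=1.53281, omega(2.580)=1.53243
parabola through these three points peaks at t≈2.570 with omega≈1.53281

max omega = 1.533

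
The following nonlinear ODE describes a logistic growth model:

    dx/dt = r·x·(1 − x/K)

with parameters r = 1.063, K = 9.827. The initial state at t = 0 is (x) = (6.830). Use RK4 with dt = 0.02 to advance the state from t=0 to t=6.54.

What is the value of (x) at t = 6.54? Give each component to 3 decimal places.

(x) = (9.823)

t=0.000: state=(6.830)
step 1 (dt=0.02): k1=(2.214), k2=(2.205), k3=(2.205), k4=(2.196); state += dt/6·(k1+2k2+2k3+k4)
t=0.020: state=(6.874)
t=0.040: state=(6.918)
t=0.060: state=(6.961)
continuing one RK4 step at a time; state shown every 25 steps (Δt=0.5):
t=0.500: state=(7.812)
t=1.000: state=(8.534)
t=1.500: state=(9.023)
t=2.000: state=(9.338)
t=2.500: state=(9.534)
t=3.000: state=(9.652)
t=3.500: state=(9.724)
t=4.000: state=(9.766)
t=4.500: state=(9.791)
t=5.000: state=(9.806)
t=5.500: state=(9.815)
t=6.000: state=(9.820)
t=6.500: state=(9.823)
t=6.540: state=(9.823)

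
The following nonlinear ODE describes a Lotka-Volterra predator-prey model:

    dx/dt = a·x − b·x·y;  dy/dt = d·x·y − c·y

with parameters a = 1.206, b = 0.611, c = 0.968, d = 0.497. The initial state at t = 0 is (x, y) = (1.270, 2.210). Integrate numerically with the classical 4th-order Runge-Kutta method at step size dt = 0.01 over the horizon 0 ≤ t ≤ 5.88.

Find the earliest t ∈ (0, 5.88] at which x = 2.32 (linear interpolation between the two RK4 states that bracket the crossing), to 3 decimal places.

t=0.000: state=(1.270, 2.210)
step 1 (dt=0.01): k1=(-0.183, -0.744), k2=(-0.180, -0.744), k3=(-0.180, -0.744), k4=(-0.177, -0.744); state += dt/6·(k1+2k2+2k3+k4)
t=0.010: state=(1.268, 2.203)
t=0.020: state=(1.266, 2.195)
t=0.030: state=(1.265, 2.188)
continuing one RK4 step at a time; state shown every 20 steps (Δt=0.2):
t=0.200: state=(1.245, 2.063)
t=0.400: state=(1.242, 1.923)
t=0.600: state=(1.260, 1.794)
t=0.800: state=(1.297, 1.679)
t=1.000: state=(1.353, 1.578)
t=1.200: state=(1.428, 1.492)
t=1.400: state=(1.521, 1.424)
t=1.600: state=(1.633, 1.372)
t=1.800: state=(1.761, 1.338)
t=2.000: state=(1.906, 1.323)
t=2.200: state=(2.063, 1.327)
t=2.400: state=(2.230, 1.354)
t=2.500: state=(2.314, 1.376)
next step: t=2.510: state=(2.323, 1.378) — x has crossed 2.32
linear interpolation between t=2.500 (2.31426) and t=2.510 (2.32271) → t≈2.507

t = 2.507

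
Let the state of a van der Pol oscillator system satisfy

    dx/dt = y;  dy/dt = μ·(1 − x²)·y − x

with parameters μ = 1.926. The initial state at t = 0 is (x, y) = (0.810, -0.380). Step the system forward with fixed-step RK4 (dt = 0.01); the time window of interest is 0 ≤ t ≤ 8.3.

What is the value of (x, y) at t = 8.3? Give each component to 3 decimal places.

t=0.000: state=(0.810, -0.380)
step 1 (dt=0.01): k1=(-0.380, -1.062), k2=(-0.385, -1.066), k3=(-0.385, -1.066), k4=(-0.391, -1.070); state += dt/6·(k1+2k2+2k3+k4)
t=0.010: state=(0.806, -0.391)
t=0.020: state=(0.802, -0.401)
t=0.030: state=(0.798, -0.412)
continuing one RK4 step at a time; state shown every 50 steps (Δt=0.5):
t=0.500: state=(0.460, -1.108)
t=1.000: state=(-0.473, -2.806)
t=1.500: state=(-1.765, -1.237)
t=2.000: state=(-1.885, 0.240)
t=2.500: state=(-1.714, 0.406)
t=3.000: state=(-1.484, 0.518)
t=3.500: state=(-1.179, 0.730)
t=4.000: state=(-0.698, 1.303)
t=4.500: state=(0.349, 3.201)
t=5.000: state=(1.870, 1.361)
t=5.500: state=(1.987, -0.247)
t=6.000: state=(1.824, -0.375)
t=6.500: state=(1.618, -0.456)
t=7.000: state=(1.359, -0.595)
t=7.500: state=(0.995, -0.912)
t=8.000: state=(0.340, -1.921)
t=8.300: state=(-0.437, -3.334)

(x, y) = (-0.437, -3.334)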